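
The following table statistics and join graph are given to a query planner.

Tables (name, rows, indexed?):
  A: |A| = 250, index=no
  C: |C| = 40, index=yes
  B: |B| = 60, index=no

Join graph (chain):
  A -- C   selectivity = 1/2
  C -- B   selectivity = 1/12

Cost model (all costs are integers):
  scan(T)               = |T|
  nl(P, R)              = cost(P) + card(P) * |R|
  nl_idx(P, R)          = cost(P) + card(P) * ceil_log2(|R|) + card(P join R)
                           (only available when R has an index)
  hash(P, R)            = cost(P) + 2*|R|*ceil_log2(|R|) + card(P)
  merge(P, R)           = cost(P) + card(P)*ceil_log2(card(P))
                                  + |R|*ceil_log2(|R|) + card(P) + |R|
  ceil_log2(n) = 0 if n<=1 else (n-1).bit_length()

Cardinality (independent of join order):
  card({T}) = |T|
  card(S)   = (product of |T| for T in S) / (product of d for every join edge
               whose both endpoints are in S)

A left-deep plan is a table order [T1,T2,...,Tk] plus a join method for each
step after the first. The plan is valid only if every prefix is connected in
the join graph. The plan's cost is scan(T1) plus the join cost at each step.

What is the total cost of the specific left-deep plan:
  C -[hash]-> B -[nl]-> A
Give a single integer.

step 1: scan C: cost=40, card=40
step 2: join B via hash
    card(P join B) = 40*60/(12) = 200
    cost = 40 + 2*60*6 + 40 = 800
step 3: join A via nl
    card(P join A) = 200*250/(2) = 25000
    cost = 800 + 200*250 = 50800

50800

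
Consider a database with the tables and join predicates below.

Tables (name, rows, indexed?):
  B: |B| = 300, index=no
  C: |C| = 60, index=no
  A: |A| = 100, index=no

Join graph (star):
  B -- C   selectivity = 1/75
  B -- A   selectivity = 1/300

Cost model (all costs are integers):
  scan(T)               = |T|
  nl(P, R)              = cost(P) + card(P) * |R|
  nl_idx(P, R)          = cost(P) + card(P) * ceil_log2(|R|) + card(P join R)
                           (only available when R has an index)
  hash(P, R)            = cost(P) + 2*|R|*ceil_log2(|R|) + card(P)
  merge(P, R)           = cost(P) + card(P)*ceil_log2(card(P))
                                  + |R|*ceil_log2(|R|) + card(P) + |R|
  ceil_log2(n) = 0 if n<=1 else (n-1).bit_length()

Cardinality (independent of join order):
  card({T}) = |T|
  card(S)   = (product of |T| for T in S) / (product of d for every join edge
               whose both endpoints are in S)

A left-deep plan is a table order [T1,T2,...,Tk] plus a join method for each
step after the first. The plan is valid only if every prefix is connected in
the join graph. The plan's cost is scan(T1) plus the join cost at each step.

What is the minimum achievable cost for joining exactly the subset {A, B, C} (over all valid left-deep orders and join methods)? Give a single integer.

2820

Selinger DP over subsets of {A,B,C}:
  {B}: scan cost=300, card=300
  {C}: scan cost=60, card=60
  {A}: scan cost=100, card=100
  {BC}: card=240; try (C,hash)→1320, (B,merge)→3480, (C,merge)→3720, (B,hash)→5520, (B,nl)→18060, (C,nl)→18300; best=1320 via (C,hash)
  {AB}: card=100; try (A,hash)→2000, (B,merge)→3900, (A,merge)→4100, (B,hash)→5600, (B,nl)→30100, (A,nl)→30300; best=2000 via (A,hash)
  {ABC}: card=80; try (C,hash)→2820, (A,hash)→2960, (C,merge)→3220, (A,merge)→4280, (C,nl)→8000, (A,nl)→25320; best=2820 via (C,hash)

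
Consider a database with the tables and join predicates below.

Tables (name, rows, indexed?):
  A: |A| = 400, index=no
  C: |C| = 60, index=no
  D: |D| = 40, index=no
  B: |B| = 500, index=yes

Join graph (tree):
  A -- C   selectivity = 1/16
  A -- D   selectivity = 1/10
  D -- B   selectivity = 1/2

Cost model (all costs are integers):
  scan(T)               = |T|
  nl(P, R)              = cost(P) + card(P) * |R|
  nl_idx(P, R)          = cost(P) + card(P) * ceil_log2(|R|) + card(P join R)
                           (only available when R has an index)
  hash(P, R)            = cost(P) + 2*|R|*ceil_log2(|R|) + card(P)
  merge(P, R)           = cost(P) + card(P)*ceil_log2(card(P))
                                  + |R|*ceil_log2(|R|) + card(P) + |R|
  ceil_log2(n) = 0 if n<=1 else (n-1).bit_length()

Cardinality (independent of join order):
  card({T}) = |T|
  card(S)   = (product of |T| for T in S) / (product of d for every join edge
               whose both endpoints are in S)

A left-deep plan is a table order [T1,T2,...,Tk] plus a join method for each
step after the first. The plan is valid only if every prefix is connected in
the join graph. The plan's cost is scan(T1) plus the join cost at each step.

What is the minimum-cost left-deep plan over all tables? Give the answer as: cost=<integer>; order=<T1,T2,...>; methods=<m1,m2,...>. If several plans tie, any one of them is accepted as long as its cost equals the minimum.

Selinger DP (subsets sized 1..n):
  {A}: scan cost=400, card=400
  {C}: scan cost=60, card=60
  {D}: scan cost=40, card=40
  {B}: scan cost=500, card=500
  {AC}: card=1500; try (C,hash)→1520, (A,merge)→4480, (C,merge)→4820, (A,hash)→7320, (A,nl)→24060, (C,nl)→24400; best=1520 via (C,hash)
  {AD}: card=1600; try (D,hash)→1280, (A,merge)→4320, (D,merge)→4680, (A,hash)→7280, (A,nl)→16040, (D,nl)→16400; best=1280 via (D,hash)
  {BD}: card=10000; try (D,hash)→1480, (B,merge)→5320, (D,merge)→5780, (B,hash)→9080, (B,nl_idx)→10400, (B,nl)→20040 …(+1); best=1480 via (D,hash)
  {ACD}: card=6000; try (D,hash)→3500, (C,hash)→3600, (D,merge)→19800, (C,merge)→20900, (D,nl)→61520, (C,nl)→97280; best=3500 via (D,hash)
  {ABD}: card=400000; try (B,hash)→11880, (A,hash)→18680, (B,merge)→25480, (A,merge)→155480, (B,nl_idx)→415680, (B,nl)→801280 …(+1); best=11880 via (B,hash)
  {ABCD}: card=1500000; try (B,hash)→18500, (B,merge)→92500, (C,hash)→412600, (B,nl_idx)→1557500, (B,nl)→3003500, (C,merge)→8012300 …(+1); best=18500 via (B,hash)

cost=18500; order=A,C,D,B; methods=hash,hash,hash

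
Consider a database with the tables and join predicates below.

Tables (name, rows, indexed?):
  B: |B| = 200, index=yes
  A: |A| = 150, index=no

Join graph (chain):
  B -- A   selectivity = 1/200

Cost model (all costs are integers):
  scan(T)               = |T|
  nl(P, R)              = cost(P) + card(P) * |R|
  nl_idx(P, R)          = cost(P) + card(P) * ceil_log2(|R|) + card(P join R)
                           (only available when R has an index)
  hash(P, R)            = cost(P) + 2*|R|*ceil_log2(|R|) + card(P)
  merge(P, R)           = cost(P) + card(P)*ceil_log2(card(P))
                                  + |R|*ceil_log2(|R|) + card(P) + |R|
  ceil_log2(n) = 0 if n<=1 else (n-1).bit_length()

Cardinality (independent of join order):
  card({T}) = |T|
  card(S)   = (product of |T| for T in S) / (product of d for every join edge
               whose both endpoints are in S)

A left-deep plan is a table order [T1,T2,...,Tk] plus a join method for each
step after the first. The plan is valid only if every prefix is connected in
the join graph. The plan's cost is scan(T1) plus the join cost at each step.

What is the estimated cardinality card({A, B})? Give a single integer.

150

Tables in S: A(150), B(200)
Edges inside S: B-A(d=200)
numerator = 150 * 200 = 30000
denominator = 200 = 200
card(S) = 30000 / 200 = 150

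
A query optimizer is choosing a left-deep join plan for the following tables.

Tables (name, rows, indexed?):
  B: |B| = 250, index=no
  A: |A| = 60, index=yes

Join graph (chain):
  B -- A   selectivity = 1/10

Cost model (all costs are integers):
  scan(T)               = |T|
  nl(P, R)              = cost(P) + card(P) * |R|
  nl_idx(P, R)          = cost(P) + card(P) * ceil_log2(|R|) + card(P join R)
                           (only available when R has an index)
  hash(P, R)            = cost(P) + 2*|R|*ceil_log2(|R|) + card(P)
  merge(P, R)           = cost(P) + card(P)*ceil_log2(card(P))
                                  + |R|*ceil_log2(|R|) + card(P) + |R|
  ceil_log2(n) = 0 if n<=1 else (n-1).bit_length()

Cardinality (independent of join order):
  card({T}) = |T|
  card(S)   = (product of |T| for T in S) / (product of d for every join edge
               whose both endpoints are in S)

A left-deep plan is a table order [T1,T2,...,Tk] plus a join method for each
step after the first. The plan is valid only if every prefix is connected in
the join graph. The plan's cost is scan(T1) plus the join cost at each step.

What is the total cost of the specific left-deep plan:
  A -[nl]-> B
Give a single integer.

step 1: scan A: cost=60, card=60
step 2: join B via nl
    card(P join B) = 60*250/(10) = 1500
    cost = 60 + 60*250 = 15060

15060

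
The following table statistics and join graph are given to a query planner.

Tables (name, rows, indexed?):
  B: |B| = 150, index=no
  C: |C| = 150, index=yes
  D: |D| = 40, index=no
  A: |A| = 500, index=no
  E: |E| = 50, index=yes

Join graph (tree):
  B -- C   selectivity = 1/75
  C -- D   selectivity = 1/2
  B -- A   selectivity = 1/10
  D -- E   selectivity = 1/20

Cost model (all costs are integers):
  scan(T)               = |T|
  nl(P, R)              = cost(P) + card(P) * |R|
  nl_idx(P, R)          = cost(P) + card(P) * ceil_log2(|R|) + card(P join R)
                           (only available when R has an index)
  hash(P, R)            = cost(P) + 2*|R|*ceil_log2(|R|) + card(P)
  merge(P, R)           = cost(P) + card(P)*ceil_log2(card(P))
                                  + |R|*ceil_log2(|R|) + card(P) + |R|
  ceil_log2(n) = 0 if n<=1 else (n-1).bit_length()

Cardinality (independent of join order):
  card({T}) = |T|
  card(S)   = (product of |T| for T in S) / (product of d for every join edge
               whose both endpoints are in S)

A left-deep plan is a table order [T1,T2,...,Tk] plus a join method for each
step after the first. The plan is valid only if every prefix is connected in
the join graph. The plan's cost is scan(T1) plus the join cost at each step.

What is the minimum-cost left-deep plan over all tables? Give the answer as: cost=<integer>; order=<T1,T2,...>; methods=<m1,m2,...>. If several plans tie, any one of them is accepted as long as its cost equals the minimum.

Selinger DP (subsets sized 1..n):
  {B}: scan cost=150, card=150
  {C}: scan cost=150, card=150
  {D}: scan cost=40, card=40
  {A}: scan cost=500, card=500
  {E}: scan cost=50, card=50
  {BC}: card=300; try (C,nl_idx)→1650, (C,hash)→2700, (B,hash)→2700, (C,merge)→2850, (B,merge)→2850, (C,nl)→22650 …(+1); best=1650 via (C,nl_idx)
  {AB}: card=7500; try (B,hash)→3400, (A,merge)→6500, (B,merge)→6850, (A,hash)→9300, (A,nl)→75150, (B,nl)→75500; best=3400 via (B,hash)
  {CD}: card=3000; try (D,hash)→780, (C,merge)→1670, (D,merge)→1780, (C,hash)→2480, (C,nl_idx)→3360, (C,nl)→6040 …(+1); best=780 via (D,hash)
  {DE}: card=100; try (E,nl_idx)→380, (D,hash)→580, (E,merge)→670, (E,hash)→680, (D,merge)→680, (E,nl)→2040 …(+1); best=380 via (E,nl_idx)
  {BCD}: card=6000; try (D,hash)→2430, (D,merge)→4930, (B,hash)→6180, (D,nl)→13650, (B,merge)→41130, (B,nl)→450780; best=2430 via (D,hash)
  {ABC}: card=15000; try (A,merge)→9650, (A,hash)→10950, (C,hash)→13300, (C,nl_idx)→78400, (C,merge)→109750, (A,nl)→151650 …(+1); best=9650 via (A,merge)
  {CDE}: card=7500; try (C,merge)→2530, (C,hash)→2880, (E,hash)→4380, (C,nl_idx)→8680, (C,nl)→15380, (E,nl_idx)→26280 …(+2); best=2530 via (C,merge)
  {ABCD}: card=300000; try (A,hash)→17430, (D,hash)→25130, (A,merge)→91430, (D,merge)→234930, (D,nl)→609650, (A,nl)→3002430; best=17430 via (A,hash)
  {BCDE}: card=15000; try (E,hash)→9030, (B,hash)→12430, (E,nl_idx)→53430, (E,merge)→86780, (B,merge)→108880, (E,nl)→302430 …(+1); best=9030 via (E,hash)
  {ABCDE}: card=750000; try (A,hash)→33030, (A,merge)→239030, (E,hash)→318030, (E,nl_idx)→2567430, (E,merge)→6017780, (A,nl)→7509030 …(+1); best=33030 via (A,hash)

cost=33030; order=B,C,D,E,A; methods=nl_idx,hash,hash,hash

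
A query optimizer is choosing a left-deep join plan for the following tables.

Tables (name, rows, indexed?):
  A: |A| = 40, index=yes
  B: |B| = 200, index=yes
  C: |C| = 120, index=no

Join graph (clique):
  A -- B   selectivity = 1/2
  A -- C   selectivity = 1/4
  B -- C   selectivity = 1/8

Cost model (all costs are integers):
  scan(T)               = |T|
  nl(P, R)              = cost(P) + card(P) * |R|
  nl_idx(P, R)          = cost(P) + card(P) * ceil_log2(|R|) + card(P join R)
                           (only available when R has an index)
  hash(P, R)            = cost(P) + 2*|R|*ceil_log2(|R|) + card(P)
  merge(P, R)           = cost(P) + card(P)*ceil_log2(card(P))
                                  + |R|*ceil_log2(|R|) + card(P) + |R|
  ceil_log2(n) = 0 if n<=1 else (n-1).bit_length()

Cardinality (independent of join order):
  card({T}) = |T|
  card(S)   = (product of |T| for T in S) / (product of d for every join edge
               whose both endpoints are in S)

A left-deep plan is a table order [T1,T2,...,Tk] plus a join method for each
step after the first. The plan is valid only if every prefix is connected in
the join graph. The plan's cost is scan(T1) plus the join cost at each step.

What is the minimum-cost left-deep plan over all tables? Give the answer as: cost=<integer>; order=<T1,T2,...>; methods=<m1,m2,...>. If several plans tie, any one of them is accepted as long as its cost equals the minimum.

Selinger DP (subsets sized 1..n):
  {A}: scan cost=40, card=40
  {B}: scan cost=200, card=200
  {C}: scan cost=120, card=120
  {AB}: card=4000; try (A,hash)→880, (B,merge)→2120, (A,merge)→2280, (B,hash)→3280, (B,nl_idx)→4360, (A,nl_idx)→5400 …(+2); best=880 via (A,hash)
  {AC}: card=1200; try (A,hash)→720, (C,merge)→1280, (A,merge)→1360, (C,hash)→1760, (A,nl_idx)→2040, (C,nl)→4840 …(+1); best=720 via (A,hash)
  {BC}: card=3000; try (C,hash)→2080, (B,merge)→2880, (C,merge)→2960, (B,hash)→3440, (B,nl_idx)→4080, (B,nl)→24120 …(+1); best=2080 via (C,hash)
  {ABC}: card=15000; try (B,hash)→5120, (A,hash)→5560, (C,hash)→6560, (B,merge)→16920, (B,nl_idx)→25320, (A,nl_idx)→35080 …(+5); best=5120 via (B,hash)

cost=5120; order=C,A,B; methods=hash,hash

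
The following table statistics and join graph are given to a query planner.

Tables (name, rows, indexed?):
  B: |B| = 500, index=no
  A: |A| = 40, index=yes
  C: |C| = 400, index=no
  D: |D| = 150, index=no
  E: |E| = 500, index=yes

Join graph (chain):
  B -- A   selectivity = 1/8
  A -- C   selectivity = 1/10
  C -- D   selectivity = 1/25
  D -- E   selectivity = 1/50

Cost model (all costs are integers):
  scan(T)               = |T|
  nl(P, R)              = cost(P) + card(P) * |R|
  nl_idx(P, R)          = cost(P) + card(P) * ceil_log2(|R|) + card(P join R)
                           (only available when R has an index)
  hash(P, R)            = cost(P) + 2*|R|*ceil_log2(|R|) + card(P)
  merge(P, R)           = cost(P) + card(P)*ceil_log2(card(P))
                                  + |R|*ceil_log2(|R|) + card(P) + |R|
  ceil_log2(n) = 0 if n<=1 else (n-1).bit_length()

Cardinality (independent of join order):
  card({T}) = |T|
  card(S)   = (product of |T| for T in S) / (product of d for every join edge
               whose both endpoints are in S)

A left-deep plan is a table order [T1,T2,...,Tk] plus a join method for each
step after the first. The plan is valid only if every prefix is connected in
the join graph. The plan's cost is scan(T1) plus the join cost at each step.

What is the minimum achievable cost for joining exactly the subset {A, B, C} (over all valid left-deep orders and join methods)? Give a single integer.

Selinger DP over subsets of {A,B,C}:
  {B}: scan cost=500, card=500
  {A}: scan cost=40, card=40
  {C}: scan cost=400, card=400
  {AB}: card=2500; try (A,hash)→1480, (B,merge)→5320, (A,merge)→5780, (A,nl_idx)→6000, (B,hash)→9080, (B,nl)→20040 …(+1); best=1480 via (A,hash)
  {AC}: card=1600; try (A,hash)→1280, (C,merge)→4320, (A,nl_idx)→4400, (A,merge)→4680, (C,hash)→7280, (C,nl)→16040 …(+1); best=1280 via (A,hash)
  {ABC}: card=100000; try (C,hash)→11180, (B,hash)→11880, (B,merge)→25480, (C,merge)→37980, (B,nl)→801280, (C,nl)→1001480; best=11180 via (C,hash)

11180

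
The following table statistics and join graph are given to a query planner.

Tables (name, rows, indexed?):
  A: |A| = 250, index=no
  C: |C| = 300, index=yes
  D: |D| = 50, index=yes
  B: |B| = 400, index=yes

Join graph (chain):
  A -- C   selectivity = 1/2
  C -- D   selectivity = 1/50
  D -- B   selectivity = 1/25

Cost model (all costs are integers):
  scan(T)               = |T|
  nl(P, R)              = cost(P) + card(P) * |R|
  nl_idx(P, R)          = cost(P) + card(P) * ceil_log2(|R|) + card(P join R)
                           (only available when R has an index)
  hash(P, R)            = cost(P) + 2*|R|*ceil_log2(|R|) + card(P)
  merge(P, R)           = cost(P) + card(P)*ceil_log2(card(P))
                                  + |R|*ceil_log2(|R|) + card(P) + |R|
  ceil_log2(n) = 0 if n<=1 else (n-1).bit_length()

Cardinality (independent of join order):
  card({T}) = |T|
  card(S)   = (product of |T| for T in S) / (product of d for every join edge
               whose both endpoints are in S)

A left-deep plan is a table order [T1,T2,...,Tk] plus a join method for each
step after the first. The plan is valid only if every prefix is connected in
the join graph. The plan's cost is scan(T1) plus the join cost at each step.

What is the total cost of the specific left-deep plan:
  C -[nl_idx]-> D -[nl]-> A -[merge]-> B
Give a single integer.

step 1: scan C: cost=300, card=300
step 2: join D via nl_idx
    card(P join D) = 300*50/(50) = 300
    cost = 300 + 300*6 + 300 = 2400
step 3: join A via nl
    card(P join A) = 300*250/(2) = 37500
    cost = 2400 + 300*250 = 77400
step 4: join B via merge
    card(P join B) = 37500*400/(25) = 600000
    cost = 77400 + 37500*16 + 400*9 + 37500 + 400 = 718900

718900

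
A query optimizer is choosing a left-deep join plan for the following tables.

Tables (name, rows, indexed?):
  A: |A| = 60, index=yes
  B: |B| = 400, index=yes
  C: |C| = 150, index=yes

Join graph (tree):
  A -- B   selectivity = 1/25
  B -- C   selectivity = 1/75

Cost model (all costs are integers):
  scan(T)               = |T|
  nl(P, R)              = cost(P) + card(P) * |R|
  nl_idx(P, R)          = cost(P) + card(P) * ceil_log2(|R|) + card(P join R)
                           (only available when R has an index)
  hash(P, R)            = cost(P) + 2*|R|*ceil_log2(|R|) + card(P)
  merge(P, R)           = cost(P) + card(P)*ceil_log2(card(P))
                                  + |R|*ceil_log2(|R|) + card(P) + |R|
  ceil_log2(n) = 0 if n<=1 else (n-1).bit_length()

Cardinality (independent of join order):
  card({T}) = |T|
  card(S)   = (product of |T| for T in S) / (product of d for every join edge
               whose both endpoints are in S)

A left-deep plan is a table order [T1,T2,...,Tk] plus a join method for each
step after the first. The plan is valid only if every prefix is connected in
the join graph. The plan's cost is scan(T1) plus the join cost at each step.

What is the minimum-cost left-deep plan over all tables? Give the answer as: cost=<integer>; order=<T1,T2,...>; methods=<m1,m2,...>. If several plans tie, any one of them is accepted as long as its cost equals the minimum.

cost=3820; order=C,B,A; methods=nl_idx,hash

Selinger DP (subsets sized 1..n):
  {A}: scan cost=60, card=60
  {B}: scan cost=400, card=400
  {C}: scan cost=150, card=150
  {AB}: card=960; try (A,hash)→1520, (B,nl_idx)→1560, (A,nl_idx)→3760, (B,merge)→4480, (A,merge)→4820, (B,hash)→7320 …(+2); best=1520 via (A,hash)
  {BC}: card=800; try (B,nl_idx)→2300, (C,hash)→3200, (C,nl_idx)→4400, (B,merge)→5500, (C,merge)→5750, (B,hash)→7500 …(+2); best=2300 via (B,nl_idx)
  {ABC}: card=1920; try (A,hash)→3820, (C,hash)→4880, (A,nl_idx)→9020, (C,nl_idx)→11120, (A,merge)→11520, (C,merge)→13430 …(+2); best=3820 via (A,hash)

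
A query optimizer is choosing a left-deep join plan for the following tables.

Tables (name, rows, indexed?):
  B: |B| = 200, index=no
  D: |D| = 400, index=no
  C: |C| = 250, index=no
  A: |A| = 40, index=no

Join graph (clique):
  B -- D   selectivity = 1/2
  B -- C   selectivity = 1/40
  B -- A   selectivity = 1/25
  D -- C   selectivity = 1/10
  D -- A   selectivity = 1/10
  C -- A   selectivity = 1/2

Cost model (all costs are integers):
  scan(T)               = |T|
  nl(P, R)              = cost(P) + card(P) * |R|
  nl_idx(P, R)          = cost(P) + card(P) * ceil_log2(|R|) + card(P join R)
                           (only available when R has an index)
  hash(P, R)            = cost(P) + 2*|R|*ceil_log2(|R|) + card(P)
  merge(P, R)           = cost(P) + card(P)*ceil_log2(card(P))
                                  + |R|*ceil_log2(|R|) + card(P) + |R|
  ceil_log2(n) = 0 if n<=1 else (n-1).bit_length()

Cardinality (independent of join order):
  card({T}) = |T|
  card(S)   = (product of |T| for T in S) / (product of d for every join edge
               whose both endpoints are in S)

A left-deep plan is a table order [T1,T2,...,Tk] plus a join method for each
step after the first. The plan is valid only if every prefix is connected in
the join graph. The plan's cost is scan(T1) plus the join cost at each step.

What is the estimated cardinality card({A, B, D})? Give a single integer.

6400

Tables in S: A(40), B(200), D(400)
Edges inside S: B-D(d=2), B-A(d=25), D-A(d=10)
numerator = 40 * 200 * 400 = 3200000
denominator = 2 * 25 * 10 = 500
card(S) = 3200000 / 500 = 6400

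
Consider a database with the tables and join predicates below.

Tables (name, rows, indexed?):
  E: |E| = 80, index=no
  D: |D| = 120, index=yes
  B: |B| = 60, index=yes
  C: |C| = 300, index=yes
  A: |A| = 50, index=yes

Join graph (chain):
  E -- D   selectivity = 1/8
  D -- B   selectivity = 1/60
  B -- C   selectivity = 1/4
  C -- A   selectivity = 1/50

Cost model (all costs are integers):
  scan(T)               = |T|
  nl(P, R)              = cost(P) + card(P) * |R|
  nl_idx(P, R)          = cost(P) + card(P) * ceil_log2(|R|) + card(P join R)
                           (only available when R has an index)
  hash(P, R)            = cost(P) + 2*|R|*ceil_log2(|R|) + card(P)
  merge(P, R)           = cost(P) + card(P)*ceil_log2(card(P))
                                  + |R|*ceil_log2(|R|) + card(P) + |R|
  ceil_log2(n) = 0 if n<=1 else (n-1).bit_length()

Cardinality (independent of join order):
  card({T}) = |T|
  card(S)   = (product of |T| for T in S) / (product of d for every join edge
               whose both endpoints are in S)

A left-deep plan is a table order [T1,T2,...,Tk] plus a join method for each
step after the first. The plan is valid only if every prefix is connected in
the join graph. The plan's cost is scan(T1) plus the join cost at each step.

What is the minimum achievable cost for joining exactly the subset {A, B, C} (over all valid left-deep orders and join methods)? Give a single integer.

Selinger DP over subsets of {A,B,C}:
  {B}: scan cost=60, card=60
  {C}: scan cost=300, card=300
  {A}: scan cost=50, card=50
  {BC}: card=4500; try (B,hash)→1320, (C,merge)→3480, (B,merge)→3720, (C,nl_idx)→5100, (C,hash)→5520, (B,nl_idx)→6600 …(+2); best=1320 via (B,hash)
  {AC}: card=300; try (C,nl_idx)→800, (A,hash)→1200, (A,nl_idx)→2400, (C,merge)→3400, (A,merge)→3650, (C,hash)→5500 …(+2); best=800 via (C,nl_idx)
  {ABC}: card=4500; try (B,hash)→1820, (B,merge)→4220, (A,hash)→6420, (B,nl_idx)→7100, (B,nl)→18800, (A,nl_idx)→32820 …(+2); best=1820 via (B,hash)

1820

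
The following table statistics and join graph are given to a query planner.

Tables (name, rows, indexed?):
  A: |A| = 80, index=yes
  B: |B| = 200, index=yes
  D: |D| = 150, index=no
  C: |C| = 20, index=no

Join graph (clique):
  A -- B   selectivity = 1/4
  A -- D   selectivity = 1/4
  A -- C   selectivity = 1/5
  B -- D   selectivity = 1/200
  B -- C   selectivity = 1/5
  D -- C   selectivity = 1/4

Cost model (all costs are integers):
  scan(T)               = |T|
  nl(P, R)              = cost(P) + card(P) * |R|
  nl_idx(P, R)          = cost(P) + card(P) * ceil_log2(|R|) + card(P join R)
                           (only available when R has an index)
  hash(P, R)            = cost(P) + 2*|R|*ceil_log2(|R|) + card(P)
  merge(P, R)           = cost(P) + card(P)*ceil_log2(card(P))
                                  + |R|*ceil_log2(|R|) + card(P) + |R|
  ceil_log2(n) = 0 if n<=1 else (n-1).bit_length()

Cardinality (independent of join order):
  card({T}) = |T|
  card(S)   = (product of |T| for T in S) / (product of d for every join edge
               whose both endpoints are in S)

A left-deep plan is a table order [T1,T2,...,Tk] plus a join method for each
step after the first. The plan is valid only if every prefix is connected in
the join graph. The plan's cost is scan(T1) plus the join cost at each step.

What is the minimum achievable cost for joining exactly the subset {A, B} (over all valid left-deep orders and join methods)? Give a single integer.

1520

Selinger DP over subsets of {A,B}:
  {A}: scan cost=80, card=80
  {B}: scan cost=200, card=200
  {AB}: card=4000; try (A,hash)→1520, (B,merge)→2520, (A,merge)→2640, (B,hash)→3360, (B,nl_idx)→4720, (A,nl_idx)→5600 …(+2); best=1520 via (A,hash)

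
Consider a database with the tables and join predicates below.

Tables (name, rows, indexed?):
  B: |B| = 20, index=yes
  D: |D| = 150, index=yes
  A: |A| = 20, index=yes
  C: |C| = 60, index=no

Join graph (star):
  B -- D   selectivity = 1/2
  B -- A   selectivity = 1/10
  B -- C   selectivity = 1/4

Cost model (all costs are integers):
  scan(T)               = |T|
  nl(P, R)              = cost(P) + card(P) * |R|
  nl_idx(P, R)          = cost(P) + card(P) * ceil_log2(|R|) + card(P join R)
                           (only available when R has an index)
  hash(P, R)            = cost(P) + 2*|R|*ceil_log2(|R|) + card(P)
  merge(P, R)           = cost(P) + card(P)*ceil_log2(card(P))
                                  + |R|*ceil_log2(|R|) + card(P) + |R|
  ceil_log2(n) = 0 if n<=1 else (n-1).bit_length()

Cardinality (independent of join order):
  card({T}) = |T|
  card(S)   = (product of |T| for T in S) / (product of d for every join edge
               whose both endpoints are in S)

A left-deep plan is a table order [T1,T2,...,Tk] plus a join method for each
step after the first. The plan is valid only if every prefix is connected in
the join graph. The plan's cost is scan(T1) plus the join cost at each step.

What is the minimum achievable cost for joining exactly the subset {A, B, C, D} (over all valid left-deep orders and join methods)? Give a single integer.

3820

Selinger DP over subsets of {A,B,C,D}:
  {B}: scan cost=20, card=20
  {D}: scan cost=150, card=150
  {A}: scan cost=20, card=20
  {C}: scan cost=60, card=60
  {BD}: card=1500; try (B,hash)→500, (D,merge)→1490, (B,merge)→1620, (D,nl_idx)→1680, (B,nl_idx)→2400, (D,hash)→2440 …(+2); best=500 via (B,hash)
  {AB}: card=40; try (B,nl_idx)→160, (A,nl_idx)→160, (B,hash)→240, (A,hash)→240, (B,merge)→260, (A,merge)→260 …(+2); best=160 via (B,nl_idx)
  {BC}: card=300; try (B,hash)→320, (C,merge)→560, (B,merge)→600, (B,nl_idx)→660, (C,hash)→760, (C,nl)→1220 …(+1); best=320 via (B,hash)
  {ABD}: card=3000; try (D,merge)→1790, (A,hash)→2200, (D,hash)→2600, (D,nl_idx)→3480, (D,nl)→6160, (A,nl_idx)→11000 …(+2); best=1790 via (D,merge)
  {BCD}: card=22500; try (C,hash)→2720, (D,hash)→3020, (D,merge)→4670, (C,merge)→18920, (D,nl_idx)→25220, (D,nl)→45320 …(+1); best=2720 via (C,hash)
  {ABC}: card=600; try (A,hash)→820, (C,merge)→860, (C,hash)→920, (A,nl_idx)→2420, (C,nl)→2560, (A,merge)→3440 …(+1); best=820 via (A,hash)
  {ABCD}: card=45000; try (D,hash)→3820, (C,hash)→5510, (D,merge)→8770, (A,hash)→25420, (C,merge)→41210, (D,nl_idx)→50620 …(+5); best=3820 via (D,hash)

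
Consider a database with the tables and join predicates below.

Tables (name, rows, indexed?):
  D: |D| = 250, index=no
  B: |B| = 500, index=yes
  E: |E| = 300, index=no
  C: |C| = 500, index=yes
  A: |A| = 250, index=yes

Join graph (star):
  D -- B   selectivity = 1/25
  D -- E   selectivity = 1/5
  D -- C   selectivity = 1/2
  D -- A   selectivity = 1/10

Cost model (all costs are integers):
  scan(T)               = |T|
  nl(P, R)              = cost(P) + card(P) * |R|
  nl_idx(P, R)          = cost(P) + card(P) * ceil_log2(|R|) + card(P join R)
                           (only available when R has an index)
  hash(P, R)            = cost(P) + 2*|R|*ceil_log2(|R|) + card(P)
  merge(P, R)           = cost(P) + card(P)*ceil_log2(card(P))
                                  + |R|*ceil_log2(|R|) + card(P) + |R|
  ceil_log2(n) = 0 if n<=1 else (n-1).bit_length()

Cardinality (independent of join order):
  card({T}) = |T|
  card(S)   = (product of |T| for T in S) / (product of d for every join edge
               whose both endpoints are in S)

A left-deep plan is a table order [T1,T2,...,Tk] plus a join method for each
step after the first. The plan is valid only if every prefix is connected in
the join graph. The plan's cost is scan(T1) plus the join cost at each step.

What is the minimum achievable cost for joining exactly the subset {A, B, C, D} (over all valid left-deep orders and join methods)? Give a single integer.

148000

Selinger DP over subsets of {A,B,C,D}:
  {D}: scan cost=250, card=250
  {B}: scan cost=500, card=500
  {C}: scan cost=500, card=500
  {A}: scan cost=250, card=250
  {BD}: card=5000; try (D,hash)→5000, (B,merge)→7500, (B,nl_idx)→7500, (D,merge)→7750, (B,hash)→9500, (B,nl)→125250 …(+1); best=5000 via (D,hash)
  {CD}: card=62500; try (D,hash)→5000, (C,merge)→7500, (D,merge)→7750, (C,hash)→9500, (C,nl_idx)→65000, (C,nl)→125250 …(+1); best=5000 via (D,hash)
  {AD}: card=6250; try (D,hash)→4500, (A,hash)→4500, (D,merge)→4750, (A,merge)→4750, (A,nl_idx)→8500, (D,nl)→62750 …(+1); best=4500 via (D,hash)
  {BCD}: card=1250000; try (C,hash)→19000, (B,hash)→76500, (C,merge)→80000, (B,merge)→1072500, (C,nl_idx)→1300000, (B,nl_idx)→1817500 …(+2); best=19000 via (C,hash)
  {ABD}: card=125000; try (A,hash)→14000, (B,hash)→19750, (A,merge)→77250, (B,merge)→97000, (A,nl_idx)→170000, (B,nl_idx)→185750 …(+2); best=14000 via (A,hash)
  {ACD}: card=1562500; try (C,hash)→19750, (A,hash)→71500, (C,merge)→97000, (A,merge)→1069750, (C,nl_idx)→1623250, (A,nl_idx)→2067500 …(+2); best=19750 via (C,hash)
  {ABCD}: card=31250000; try (C,hash)→148000, (A,hash)→1273000, (B,hash)→1591250, (C,merge)→2269000, (A,merge)→27521250, (C,nl_idx)→32389000 …(+6); best=148000 via (C,hash)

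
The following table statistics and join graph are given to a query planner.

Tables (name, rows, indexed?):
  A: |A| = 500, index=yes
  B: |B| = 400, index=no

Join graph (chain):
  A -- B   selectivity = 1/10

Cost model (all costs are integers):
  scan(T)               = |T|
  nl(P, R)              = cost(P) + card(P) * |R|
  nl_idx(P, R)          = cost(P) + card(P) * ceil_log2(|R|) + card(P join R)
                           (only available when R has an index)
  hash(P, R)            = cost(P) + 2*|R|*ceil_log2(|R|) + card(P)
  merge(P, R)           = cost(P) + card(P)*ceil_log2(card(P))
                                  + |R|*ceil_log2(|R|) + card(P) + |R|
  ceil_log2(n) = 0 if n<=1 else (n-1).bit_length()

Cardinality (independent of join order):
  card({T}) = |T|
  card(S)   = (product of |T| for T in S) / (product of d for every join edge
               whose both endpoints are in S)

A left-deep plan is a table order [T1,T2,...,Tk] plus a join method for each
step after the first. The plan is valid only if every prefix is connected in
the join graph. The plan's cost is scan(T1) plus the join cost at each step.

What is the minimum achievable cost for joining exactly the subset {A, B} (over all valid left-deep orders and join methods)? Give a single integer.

Selinger DP over subsets of {A,B}:
  {A}: scan cost=500, card=500
  {B}: scan cost=400, card=400
  {AB}: card=20000; try (B,hash)→8200, (A,merge)→9400, (B,merge)→9500, (A,hash)→9800, (A,nl_idx)→24000, (A,nl)→200400 …(+1); best=8200 via (B,hash)

8200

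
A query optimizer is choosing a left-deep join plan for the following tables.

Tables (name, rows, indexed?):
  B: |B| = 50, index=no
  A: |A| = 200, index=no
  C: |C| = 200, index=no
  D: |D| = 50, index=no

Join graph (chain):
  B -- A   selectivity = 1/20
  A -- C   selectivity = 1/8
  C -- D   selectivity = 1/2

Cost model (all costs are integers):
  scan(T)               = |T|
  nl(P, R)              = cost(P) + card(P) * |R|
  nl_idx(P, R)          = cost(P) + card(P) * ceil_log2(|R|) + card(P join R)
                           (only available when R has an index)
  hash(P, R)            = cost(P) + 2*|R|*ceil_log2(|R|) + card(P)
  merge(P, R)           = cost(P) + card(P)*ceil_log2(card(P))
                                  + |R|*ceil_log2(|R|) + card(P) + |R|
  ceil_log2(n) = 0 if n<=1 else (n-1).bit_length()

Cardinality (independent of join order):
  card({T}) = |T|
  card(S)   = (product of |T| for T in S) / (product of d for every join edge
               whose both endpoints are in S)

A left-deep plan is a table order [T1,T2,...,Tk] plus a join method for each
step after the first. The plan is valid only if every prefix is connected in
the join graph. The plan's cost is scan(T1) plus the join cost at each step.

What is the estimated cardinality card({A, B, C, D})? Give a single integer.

Tables in S: A(200), B(50), C(200), D(50)
Edges inside S: B-A(d=20), A-C(d=8), C-D(d=2)
numerator = 200 * 50 * 200 * 50 = 100000000
denominator = 20 * 8 * 2 = 320
card(S) = 100000000 / 320 = 312500

312500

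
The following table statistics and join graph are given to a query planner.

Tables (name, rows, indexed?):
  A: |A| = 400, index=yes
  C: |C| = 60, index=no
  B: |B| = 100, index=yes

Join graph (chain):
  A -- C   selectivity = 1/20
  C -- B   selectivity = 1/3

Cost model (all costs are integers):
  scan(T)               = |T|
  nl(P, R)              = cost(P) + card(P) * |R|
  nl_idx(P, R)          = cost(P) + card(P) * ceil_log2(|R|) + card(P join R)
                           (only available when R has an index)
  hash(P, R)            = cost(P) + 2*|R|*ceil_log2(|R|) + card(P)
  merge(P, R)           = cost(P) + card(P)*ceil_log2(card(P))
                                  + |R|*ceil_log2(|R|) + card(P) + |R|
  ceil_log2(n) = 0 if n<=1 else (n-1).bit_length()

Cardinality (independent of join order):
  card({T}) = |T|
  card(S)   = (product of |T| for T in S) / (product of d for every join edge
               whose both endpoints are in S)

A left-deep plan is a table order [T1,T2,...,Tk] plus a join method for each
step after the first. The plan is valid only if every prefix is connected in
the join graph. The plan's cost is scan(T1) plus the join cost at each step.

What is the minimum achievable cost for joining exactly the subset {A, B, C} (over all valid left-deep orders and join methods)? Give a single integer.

4120

Selinger DP over subsets of {A,B,C}:
  {A}: scan cost=400, card=400
  {C}: scan cost=60, card=60
  {B}: scan cost=100, card=100
  {AC}: card=1200; try (C,hash)→1520, (A,nl_idx)→1800, (A,merge)→4480, (C,merge)→4820, (A,hash)→7320, (A,nl)→24060 …(+1); best=1520 via (C,hash)
  {BC}: card=2000; try (C,hash)→920, (B,merge)→1280, (C,merge)→1320, (B,hash)→1520, (B,nl_idx)→2480, (B,nl)→6060 …(+1); best=920 via (C,hash)
  {ABC}: card=40000; try (B,hash)→4120, (A,hash)→10120, (B,merge)→16720, (A,merge)→28920, (B,nl_idx)→49920, (A,nl_idx)→58920 …(+2); best=4120 via (B,hash)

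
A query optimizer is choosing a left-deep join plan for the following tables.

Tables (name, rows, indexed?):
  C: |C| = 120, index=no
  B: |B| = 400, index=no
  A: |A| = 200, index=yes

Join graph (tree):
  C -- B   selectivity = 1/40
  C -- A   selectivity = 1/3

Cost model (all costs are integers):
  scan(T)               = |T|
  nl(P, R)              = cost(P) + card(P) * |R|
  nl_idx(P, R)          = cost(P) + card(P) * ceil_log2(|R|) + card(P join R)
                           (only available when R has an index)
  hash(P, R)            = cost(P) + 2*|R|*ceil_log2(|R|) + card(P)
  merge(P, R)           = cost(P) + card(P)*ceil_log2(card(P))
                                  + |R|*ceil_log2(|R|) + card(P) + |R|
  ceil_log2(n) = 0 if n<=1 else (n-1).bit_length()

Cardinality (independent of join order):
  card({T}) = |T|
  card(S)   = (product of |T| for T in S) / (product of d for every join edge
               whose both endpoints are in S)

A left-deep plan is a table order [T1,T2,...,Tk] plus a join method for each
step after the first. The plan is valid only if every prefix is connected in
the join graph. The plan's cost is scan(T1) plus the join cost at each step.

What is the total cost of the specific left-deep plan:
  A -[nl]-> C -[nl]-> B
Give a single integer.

step 1: scan A: cost=200, card=200
step 2: join C via nl
    card(P join C) = 200*120/(3) = 8000
    cost = 200 + 200*120 = 24200
step 3: join B via nl
    card(P join B) = 8000*400/(40) = 80000
    cost = 24200 + 8000*400 = 3224200

3224200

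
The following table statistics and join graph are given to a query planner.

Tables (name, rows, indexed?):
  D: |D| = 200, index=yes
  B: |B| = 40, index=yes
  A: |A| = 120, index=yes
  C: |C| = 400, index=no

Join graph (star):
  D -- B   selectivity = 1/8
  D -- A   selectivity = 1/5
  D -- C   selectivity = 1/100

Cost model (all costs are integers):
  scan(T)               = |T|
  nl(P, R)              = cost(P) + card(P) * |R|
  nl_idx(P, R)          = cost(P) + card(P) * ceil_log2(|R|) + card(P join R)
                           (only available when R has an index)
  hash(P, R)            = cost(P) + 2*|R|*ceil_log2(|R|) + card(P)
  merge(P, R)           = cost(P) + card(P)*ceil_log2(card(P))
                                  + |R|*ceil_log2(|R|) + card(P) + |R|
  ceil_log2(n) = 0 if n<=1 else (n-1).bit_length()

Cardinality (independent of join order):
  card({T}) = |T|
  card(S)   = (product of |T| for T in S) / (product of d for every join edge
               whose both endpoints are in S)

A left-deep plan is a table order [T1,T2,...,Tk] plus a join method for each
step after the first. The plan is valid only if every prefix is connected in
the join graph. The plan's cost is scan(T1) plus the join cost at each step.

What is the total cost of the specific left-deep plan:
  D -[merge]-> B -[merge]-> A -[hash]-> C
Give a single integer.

step 1: scan D: cost=200, card=200
step 2: join B via merge
    card(P join B) = 200*40/(8) = 1000
    cost = 200 + 200*8 + 40*6 + 200 + 40 = 2280
step 3: join A via merge
    card(P join A) = 1000*120/(5) = 24000
    cost = 2280 + 1000*10 + 120*7 + 1000 + 120 = 14240
step 4: join C via hash
    card(P join C) = 24000*400/(100) = 96000
    cost = 14240 + 2*400*9 + 24000 = 45440

45440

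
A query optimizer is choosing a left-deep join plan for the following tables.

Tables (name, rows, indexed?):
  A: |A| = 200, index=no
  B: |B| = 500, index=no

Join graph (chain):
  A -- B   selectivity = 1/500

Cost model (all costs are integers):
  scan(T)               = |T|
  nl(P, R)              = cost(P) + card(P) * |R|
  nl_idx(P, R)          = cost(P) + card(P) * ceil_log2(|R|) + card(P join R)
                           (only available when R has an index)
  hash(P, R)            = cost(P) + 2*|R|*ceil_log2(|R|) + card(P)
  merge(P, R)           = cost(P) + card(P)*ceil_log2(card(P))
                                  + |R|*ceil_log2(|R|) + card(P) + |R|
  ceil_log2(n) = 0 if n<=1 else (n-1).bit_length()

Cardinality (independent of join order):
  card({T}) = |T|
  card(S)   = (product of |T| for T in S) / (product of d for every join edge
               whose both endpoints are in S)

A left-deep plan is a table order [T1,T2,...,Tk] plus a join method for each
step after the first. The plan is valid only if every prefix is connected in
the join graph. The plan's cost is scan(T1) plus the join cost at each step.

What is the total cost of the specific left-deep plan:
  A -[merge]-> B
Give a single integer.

step 1: scan A: cost=200, card=200
step 2: join B via merge
    card(P join B) = 200*500/(500) = 200
    cost = 200 + 200*8 + 500*9 + 200 + 500 = 7000

7000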